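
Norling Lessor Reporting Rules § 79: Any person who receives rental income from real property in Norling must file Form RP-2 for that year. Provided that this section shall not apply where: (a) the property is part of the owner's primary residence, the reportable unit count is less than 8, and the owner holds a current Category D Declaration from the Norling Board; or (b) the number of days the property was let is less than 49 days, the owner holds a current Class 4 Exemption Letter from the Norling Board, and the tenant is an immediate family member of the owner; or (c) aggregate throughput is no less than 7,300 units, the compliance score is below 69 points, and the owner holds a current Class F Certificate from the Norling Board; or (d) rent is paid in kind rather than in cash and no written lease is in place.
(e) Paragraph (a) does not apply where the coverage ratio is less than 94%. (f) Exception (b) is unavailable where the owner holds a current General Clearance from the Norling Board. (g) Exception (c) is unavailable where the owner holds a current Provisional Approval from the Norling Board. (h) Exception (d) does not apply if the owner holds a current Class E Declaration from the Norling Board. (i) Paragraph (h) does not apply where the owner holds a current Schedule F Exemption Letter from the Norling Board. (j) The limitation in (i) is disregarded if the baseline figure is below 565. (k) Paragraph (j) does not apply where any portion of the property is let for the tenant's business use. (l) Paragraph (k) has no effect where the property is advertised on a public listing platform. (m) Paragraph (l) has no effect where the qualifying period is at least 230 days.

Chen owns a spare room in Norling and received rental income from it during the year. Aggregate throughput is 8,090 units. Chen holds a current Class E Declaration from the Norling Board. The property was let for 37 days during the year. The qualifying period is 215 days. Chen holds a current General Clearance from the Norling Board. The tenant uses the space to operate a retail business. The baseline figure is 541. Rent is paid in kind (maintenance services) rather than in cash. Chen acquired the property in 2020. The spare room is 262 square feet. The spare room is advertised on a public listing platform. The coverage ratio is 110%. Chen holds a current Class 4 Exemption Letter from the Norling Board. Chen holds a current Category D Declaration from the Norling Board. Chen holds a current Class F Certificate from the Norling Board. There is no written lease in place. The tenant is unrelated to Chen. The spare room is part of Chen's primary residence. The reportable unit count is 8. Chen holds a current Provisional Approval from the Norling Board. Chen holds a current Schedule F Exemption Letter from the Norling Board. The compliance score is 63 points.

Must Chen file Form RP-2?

Yes — Chen must file Form RP-2.

Exception (a) does not apply: the reportable unit count is 8, not less than 8.
Exception (b) requires that the tenant is an immediate family member of the owner; but the tenant is unrelated to the owner, so (b) is unavailable.
Exception (c) is satisfied on its face — aggregate throughput is 8,090 units, meeting the 7,300 units threshold; the compliance score is 63 points, below the 69 points limit; a current Class F Certificate is held. However, paragraph (g) must be considered: (g) operates against (c): a current Provisional Approval is held. (c) is therefore removed.
Exception (d): rent is paid in kind; there is no written lease — every condition holds. But applying paragraphs (h)–(m): (h) operates against (d): a current Class E Declaration is held. (i) is engaged (a current Schedule F Exemption Letter is held), but yields to (j): (j) operates against (i): the baseline figure is 541, below the 565 limit. (k) would limit (j) — the space is let for business use — but (l) sets (k) aside: (l) is engaged — the property is publicly advertised. (m) is not triggered (the qualifying period is 215 days, short of 230 days), so (l) stands. Exception (d) does not apply.
Every exception is unavailable, so the rule governs.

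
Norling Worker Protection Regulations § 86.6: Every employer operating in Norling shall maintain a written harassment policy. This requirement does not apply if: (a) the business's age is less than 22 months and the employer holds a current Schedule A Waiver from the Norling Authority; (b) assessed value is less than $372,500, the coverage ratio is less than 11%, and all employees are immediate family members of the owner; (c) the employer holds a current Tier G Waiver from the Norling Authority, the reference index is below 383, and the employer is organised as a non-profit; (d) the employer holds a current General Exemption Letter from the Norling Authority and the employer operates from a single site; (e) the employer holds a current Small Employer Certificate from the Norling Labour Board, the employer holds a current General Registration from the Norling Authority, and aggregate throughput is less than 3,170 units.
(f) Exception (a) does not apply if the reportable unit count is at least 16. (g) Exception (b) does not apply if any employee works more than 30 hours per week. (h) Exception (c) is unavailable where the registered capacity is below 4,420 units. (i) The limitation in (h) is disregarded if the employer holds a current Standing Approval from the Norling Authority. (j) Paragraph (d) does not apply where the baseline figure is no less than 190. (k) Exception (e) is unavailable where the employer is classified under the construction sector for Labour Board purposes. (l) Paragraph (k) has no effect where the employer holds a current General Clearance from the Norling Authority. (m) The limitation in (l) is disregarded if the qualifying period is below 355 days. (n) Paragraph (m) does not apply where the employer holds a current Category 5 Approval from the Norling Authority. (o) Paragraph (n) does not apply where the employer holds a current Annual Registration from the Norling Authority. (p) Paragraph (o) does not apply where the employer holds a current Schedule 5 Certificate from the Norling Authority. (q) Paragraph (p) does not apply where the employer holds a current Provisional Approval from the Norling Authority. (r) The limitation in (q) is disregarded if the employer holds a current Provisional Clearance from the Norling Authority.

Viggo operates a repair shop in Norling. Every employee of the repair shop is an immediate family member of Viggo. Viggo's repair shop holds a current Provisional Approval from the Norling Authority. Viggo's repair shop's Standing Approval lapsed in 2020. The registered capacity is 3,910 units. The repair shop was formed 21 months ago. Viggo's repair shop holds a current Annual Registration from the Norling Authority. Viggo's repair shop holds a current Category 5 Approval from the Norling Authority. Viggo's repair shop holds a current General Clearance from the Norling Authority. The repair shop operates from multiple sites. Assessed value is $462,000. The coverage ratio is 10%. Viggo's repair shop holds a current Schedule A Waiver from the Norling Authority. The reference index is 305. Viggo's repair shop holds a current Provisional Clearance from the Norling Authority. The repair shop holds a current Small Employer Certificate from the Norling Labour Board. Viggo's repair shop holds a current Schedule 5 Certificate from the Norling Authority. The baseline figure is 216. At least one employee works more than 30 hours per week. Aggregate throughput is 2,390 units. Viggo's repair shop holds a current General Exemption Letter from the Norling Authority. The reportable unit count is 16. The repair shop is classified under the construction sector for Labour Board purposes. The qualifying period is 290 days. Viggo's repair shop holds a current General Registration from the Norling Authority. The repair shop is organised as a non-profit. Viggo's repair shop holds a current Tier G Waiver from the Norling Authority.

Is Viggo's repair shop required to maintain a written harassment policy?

No — exception (e) applies; Viggo's repair shop is not required to maintain a written harassment policy.

Exception (a)'s conditions are all satisfied: the business's age is 21 months, less than the 22 months limit; a current Schedule A Waiver is held. But applying paragraph (f): (f) operates against (a): the reportable unit count is 16, meeting the 16 threshold. Exception (a) does not apply.
Exception (b) does not apply: assessed value is $462,000, not less than $372,500.
Exception (c) is satisfied on its face — a current Tier G Waiver is held; the reference index is 305, below the 383 limit; the employer is a non-profit. But: (h) is engaged — the registered capacity is 3,910 units, below the 4,420 units limit. (i), which would lift (h), is not triggered — no current Standing Approval is held. So (c) is unavailable.
Exception (d) fails — the employer operates from multiple sites.
Exception (e) is satisfied on its face — a current Small Employer Certificate is held; a current General Registration is held; aggregate throughput is 2,390 units, less than the 3,170 units limit. Applying paragraphs (k)–(r): (k) would limit (e) — the repair shop is classified under the construction sector — but (l) sets (k) aside: (l) operates against (k): a current General Clearance is held. (m) would limit (l) — the qualifying period is 290 days, below the 355 days limit — but (n) sets (m) aside: (n) applies — a current Category 5 Approval is held. (o) operates (a current Annual Registration is held), but yields to (p): (p) is engaged — a current Schedule 5 Certificate is held. (q) applies (a current Provisional Approval is held), but yields to (r): (r) is engaged — a current Provisional Clearance is held. Exception (e) stands.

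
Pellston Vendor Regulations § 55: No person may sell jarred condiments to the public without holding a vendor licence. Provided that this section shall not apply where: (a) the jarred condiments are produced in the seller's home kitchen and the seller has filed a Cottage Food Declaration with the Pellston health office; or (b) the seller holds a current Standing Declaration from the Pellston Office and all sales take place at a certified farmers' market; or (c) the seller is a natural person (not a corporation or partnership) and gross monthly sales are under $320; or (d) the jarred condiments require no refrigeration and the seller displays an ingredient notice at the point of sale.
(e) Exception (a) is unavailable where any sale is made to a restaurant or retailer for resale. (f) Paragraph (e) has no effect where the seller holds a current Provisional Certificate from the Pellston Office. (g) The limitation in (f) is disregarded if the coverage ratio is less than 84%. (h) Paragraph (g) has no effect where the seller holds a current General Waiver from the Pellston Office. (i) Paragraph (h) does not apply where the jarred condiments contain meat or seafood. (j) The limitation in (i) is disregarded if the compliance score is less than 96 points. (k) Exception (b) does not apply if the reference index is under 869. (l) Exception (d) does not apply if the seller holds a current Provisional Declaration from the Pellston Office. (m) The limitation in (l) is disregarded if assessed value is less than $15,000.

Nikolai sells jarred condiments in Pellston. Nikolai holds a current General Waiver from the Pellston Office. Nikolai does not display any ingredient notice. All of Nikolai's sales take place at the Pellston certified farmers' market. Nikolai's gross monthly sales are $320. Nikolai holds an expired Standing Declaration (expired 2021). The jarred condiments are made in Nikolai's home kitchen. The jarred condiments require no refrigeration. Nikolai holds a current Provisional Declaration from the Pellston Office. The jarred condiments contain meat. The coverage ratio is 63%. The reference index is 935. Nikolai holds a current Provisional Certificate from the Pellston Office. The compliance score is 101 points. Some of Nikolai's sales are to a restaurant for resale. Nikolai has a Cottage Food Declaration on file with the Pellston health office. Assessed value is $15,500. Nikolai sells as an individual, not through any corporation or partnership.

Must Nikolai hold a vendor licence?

Exception (a): the jarred condiments are home-kitchen produced; a Cottage Food Declaration is on file — every condition holds. But: (e) operates — some sales are to a restaurant for resale. (f) operates (a current Provisional Certificate is held), but is displaced by (g): (g) operates — the coverage ratio is 63%, less than the 84% limit. (h) would limit (g) — a current General Waiver is held — but (i) sets (h) aside: (i) operates against (h): the jarred condiments contain meat. (j) does not operate here (the compliance score is 101 points, not less than 96 points), so (i) stands. Exception (a) does not apply.
Exception (b) does not apply: the Standing Declaration is not current.
Exception (c) does not apply: gross monthly sales are $320, not under $320.
Exception (d) fails — no ingredient notice is displayed.
Every exception is unavailable, so the rule governs.

Yes — Nikolai must hold a vendor licence.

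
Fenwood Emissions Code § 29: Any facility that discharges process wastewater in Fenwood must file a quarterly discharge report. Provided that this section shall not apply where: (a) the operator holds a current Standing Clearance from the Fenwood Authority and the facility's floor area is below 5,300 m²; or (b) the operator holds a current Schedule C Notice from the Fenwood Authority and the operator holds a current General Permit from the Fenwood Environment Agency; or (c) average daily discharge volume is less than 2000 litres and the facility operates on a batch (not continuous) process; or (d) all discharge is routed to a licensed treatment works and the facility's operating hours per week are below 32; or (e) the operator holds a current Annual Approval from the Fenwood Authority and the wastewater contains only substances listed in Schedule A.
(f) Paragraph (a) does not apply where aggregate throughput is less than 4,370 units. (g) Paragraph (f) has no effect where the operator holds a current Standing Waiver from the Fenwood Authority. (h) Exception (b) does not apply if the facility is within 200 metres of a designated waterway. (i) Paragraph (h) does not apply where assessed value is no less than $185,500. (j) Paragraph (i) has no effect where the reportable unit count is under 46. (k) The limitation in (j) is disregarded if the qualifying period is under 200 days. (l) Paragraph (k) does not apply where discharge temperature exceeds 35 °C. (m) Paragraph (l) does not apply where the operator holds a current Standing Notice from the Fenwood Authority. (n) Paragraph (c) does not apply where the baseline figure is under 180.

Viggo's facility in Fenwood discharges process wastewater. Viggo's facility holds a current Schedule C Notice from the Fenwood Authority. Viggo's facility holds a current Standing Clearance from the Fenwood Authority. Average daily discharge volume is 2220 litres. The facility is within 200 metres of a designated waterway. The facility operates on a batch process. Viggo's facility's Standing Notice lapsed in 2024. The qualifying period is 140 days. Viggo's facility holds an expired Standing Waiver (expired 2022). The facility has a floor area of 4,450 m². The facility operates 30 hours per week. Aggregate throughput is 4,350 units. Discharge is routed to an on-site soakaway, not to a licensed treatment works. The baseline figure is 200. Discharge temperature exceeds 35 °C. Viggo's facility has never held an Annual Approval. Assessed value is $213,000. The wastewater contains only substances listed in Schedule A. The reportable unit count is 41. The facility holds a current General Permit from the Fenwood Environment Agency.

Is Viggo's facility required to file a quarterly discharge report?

Exception (a)'s conditions are all satisfied: a current Standing Clearance is held; the facility's floor area is 4,450 m², below the 5,300 m² limit. However, paragraphs (f)–(g) must be considered: (f) is engaged — aggregate throughput is 4,350 units, less than the 4,370 units limit. (g) is inapplicable (there is no Standing Waiver in force), so (f) stands. (a) is therefore removed.
Exception (b)'s conditions are all satisfied: a current Schedule C Notice is held; a current General Permit is held. However, paragraphs (h)–(m) must be considered: (h) operates — the facility is within 200 m of a designated waterway. (i) is triggered (assessed value is $213,000, meeting the $185,500 threshold), but is overridden by (j): (j) applies — the reportable unit count is 41, under the 46 limit. (k) is triggered (the qualifying period is 140 days, under the 200 days limit), but is itself disapplied by (l): (l) operates against (k): discharge temperature exceeds 35 °C. (m) is not triggered (the Standing Notice is not current), so (l) stands. Exception (b) does not apply.
Exception (c) requires that average daily discharge volume is less than 2000 litres; but average daily discharge volume is 2220 litres, not less than 2000 litres, so (c) is unavailable.
Exception (d) fails — discharge is not routed to a licensed treatment works.
Exception (e) does not apply: no current Annual Approval is held.
Every exception is unavailable, so the rule governs.

Yes — Viggo's facility must file a quarterly discharge report.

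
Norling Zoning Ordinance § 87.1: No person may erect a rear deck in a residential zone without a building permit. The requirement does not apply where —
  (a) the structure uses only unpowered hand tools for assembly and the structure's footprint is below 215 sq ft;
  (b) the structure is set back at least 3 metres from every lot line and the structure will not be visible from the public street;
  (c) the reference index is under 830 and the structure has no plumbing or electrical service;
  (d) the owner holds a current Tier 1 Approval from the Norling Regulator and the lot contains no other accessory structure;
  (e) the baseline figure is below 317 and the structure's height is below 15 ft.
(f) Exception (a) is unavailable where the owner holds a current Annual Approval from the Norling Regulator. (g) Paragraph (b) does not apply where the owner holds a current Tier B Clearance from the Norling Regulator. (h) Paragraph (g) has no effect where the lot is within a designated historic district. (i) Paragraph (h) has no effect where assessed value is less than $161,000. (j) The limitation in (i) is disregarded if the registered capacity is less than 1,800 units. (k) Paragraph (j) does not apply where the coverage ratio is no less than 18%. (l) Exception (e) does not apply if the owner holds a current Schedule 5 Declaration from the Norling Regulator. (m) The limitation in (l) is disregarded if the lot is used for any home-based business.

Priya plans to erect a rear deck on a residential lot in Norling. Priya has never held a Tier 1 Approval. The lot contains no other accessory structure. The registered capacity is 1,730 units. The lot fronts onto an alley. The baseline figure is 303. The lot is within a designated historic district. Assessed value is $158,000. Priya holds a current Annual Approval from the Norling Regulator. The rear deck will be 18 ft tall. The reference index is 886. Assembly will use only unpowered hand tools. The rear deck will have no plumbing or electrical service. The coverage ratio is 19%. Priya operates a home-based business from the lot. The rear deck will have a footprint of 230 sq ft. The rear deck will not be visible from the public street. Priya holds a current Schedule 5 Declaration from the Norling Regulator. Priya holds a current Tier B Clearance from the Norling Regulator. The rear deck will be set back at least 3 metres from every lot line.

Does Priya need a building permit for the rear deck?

Yes — Priya must obtain a building permit.

Exception (a) does not apply: the structure's footprint is 230 sq ft, not below 215 sq ft.
All of (b)'s requirements are met (the setback is at least 3 m on every side; the structure will not be visible from the street). However, paragraphs (g)–(k) must be considered: (g) operates against (b): a current Tier B Clearance is held. (h) is engaged (the lot is in a historic district), but is overridden by (i): (i) is engaged — assessed value is $158,000, less than the $161,000 limit. (j) is triggered (the registered capacity is 1,730 units, less than the 1,800 units limit), but is set aside by (k): (k) is engaged — the coverage ratio is 19%, meeting the 18% threshold. So (b) is unavailable.
Exception (c) requires that the reference index is under 830; but the reference index is 886, not under 830, so (c) is unavailable.
Exception (d) requires that the owner holds a current Tier 1 Approval from the Norling Regulator; but no current Tier 1 Approval is held, so (d) is unavailable.
Exception (e) does not apply: the structure's height is 18 ft, not below 15 ft.
Every exception is unavailable, so the rule governs.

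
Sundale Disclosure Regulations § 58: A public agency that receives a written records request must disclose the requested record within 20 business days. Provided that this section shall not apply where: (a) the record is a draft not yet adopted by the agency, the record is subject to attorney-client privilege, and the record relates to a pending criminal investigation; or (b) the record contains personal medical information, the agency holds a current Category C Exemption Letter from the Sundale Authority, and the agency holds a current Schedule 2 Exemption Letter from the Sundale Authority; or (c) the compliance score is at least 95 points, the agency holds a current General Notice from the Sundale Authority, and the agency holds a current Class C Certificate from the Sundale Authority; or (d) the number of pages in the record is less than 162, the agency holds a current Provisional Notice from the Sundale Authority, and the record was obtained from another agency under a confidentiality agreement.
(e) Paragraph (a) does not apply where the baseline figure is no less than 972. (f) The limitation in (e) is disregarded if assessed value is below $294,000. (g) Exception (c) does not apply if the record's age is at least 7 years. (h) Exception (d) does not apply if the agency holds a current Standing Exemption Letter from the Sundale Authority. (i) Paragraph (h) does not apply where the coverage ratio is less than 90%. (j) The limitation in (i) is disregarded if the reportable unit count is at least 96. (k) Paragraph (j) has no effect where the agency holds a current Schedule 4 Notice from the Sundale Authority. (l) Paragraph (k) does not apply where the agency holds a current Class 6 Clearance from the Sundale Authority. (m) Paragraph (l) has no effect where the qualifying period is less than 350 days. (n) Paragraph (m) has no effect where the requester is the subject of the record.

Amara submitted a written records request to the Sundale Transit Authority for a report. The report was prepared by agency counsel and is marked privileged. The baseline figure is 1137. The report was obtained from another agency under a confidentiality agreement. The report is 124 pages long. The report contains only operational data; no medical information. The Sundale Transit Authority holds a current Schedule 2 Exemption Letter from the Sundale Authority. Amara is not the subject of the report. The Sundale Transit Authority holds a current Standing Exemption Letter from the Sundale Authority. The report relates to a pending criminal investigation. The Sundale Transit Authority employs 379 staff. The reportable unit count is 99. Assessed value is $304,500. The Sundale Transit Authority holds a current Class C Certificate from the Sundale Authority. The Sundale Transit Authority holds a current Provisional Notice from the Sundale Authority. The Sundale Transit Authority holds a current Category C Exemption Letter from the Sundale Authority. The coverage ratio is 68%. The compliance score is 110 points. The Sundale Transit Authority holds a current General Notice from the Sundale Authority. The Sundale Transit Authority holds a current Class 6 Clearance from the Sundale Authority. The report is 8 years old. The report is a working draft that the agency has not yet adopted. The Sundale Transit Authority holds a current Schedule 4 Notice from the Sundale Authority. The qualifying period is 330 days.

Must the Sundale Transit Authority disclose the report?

No — exception (d) applies; the Sundale Transit Authority is not required to disclose the report.

Exception (a): the report is an unadopted draft; the report is privileged; the report relates to a pending investigation — every condition holds. But: (e) operates against (a): the baseline figure is 1,137, meeting the 972 threshold. (f), which would lift (e), is not engaged — assessed value is $304,500, not below $294,000. (a) is therefore removed.
Exception (b) does not apply: the report contains only operational data.
All of (c)'s requirements are met (the compliance score is 110 points, meeting the 95 points threshold; a current General Notice is held; a current Class C Certificate is held). Turning to paragraph (g): (g) is triggered — the record's age is 8 years, meeting the 7 years threshold. (c) is therefore removed.
Exception (d) is satisfied on its face — the number of pages in the record is 124, less than the 162 limit; a current Provisional Notice is held; the report was obtained under a confidentiality agreement. Applying paragraphs (h)–(n): (h) is engaged (a current Standing Exemption Letter is held), but is set aside by (i): (i) operates against (h): the coverage ratio is 68%, less than the 90% limit. (j) would limit (i) — the reportable unit count is 99, meeting the 96 threshold — but (k) sets (j) aside: (k) is engaged — a current Schedule 4 Notice is held. (l) applies (a current Class 6 Clearance is held), but is set aside by (m): (m) operates — the qualifying period is 330 days, less than the 350 days limit. (n), which would lift (m), is not engaged — Amara is not the subject of the report. So (d) applies.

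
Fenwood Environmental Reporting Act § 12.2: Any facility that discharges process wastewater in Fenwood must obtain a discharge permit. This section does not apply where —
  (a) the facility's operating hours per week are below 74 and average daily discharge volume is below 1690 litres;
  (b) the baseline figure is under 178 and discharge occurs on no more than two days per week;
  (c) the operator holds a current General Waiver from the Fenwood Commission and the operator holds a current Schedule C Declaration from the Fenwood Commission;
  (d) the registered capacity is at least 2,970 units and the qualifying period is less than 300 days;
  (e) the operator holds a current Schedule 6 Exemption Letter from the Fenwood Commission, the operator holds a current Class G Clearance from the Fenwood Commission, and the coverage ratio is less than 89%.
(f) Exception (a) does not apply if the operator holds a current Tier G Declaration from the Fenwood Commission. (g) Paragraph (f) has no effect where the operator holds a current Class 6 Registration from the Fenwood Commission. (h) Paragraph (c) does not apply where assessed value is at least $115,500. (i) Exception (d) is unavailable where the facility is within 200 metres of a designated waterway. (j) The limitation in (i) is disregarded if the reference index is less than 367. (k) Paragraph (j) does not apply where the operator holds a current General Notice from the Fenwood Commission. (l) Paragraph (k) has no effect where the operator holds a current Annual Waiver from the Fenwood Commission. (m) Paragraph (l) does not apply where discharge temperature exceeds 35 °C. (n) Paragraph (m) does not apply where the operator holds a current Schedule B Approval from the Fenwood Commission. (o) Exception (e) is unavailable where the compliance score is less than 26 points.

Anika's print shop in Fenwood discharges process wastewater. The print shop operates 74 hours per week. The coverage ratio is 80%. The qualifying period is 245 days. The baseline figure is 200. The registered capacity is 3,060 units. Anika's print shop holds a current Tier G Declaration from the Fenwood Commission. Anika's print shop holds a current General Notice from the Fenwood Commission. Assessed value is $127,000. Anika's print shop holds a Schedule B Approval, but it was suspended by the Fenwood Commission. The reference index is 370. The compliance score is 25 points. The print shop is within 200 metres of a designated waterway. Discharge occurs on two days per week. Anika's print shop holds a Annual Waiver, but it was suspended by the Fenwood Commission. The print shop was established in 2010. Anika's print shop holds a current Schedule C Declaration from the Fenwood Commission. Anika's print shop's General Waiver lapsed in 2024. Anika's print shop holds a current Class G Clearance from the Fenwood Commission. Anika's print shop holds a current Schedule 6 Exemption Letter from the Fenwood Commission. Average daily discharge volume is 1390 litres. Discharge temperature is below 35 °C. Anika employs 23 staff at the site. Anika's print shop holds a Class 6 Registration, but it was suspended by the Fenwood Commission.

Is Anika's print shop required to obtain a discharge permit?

Yes — Anika's print shop must obtain a discharge permit.

Exception (a) does not apply: the facility's operating hours per week are 74, not below 74.
Exception (b) requires that the baseline figure is under 178; but the baseline figure is 200, not under 178, so (b) is unavailable.
Exception (c) fails — there is no General Waiver in force.
Exception (d) is satisfied on its face — the registered capacity is 3,060 units, meeting the 2,970 units threshold; the qualifying period is 245 days, less than the 300 days limit. However, paragraphs (i)–(n) must be considered: (i) operates against (d): the print shop is within 200 m of a designated waterway. (j) is not triggered (the reference index is 370, not less than 367), so (i) stands. (d) is therefore removed.
Exception (e)'s conditions are all satisfied: a current Schedule 6 Exemption Letter is held; a current Class G Clearance is held; the coverage ratio is 80%, less than the 89% limit. However, paragraph (o) must be considered: (o) operates — the compliance score is 25 points, less than the 26 points limit. (e) is therefore removed.
No exception displaces § 12.2.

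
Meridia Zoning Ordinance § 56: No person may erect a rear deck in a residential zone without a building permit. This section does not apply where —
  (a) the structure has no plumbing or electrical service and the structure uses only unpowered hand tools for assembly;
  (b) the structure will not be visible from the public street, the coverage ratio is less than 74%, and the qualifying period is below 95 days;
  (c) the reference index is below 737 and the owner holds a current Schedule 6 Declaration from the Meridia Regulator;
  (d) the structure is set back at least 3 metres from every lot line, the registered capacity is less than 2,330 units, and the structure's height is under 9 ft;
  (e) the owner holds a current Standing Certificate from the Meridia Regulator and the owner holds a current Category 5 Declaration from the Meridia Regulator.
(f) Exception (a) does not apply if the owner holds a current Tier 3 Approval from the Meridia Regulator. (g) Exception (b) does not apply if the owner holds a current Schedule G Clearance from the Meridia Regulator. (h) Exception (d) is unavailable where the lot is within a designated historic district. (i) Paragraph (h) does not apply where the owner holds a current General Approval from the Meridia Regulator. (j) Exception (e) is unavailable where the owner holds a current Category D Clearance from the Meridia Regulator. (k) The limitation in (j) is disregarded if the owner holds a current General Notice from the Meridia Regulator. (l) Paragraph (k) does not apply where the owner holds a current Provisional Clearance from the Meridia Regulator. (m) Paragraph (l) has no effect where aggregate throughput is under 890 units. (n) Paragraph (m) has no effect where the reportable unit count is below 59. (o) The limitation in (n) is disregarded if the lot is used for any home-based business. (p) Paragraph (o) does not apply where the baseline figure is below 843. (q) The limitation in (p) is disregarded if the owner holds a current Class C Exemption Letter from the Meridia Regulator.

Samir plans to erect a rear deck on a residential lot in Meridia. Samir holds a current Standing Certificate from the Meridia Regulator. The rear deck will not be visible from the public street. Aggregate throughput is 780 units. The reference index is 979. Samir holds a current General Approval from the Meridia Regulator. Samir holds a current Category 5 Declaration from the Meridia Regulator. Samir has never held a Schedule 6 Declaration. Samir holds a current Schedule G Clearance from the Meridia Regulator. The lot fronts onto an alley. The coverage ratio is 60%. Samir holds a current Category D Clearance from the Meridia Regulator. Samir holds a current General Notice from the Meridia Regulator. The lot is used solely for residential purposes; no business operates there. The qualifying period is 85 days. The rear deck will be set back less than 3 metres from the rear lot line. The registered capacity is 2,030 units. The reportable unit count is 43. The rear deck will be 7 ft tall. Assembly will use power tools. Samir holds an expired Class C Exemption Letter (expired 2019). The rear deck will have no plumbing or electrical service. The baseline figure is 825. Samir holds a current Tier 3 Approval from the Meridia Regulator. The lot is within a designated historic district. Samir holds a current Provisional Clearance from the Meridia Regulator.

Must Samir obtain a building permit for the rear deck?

Yes — Samir must obtain a building permit.

Exception (a) fails — assembly uses power tools.
Exception (b) is satisfied on its face — the structure will not be visible from the street; the coverage ratio is 60%, less than the 74% limit; the qualifying period is 85 days, below the 95 days limit. But: (g) operates against (b): a current Schedule G Clearance is held. So (b) is unavailable.
Exception (c) fails — the reference index is 979, not below 737.
Exception (d) does not apply: the rear setback is under 3 m.
Exception (e): a current Standing Certificate is held; a current Category 5 Declaration is held — every condition holds. Turning to paragraphs (j)–(q): (j) operates against (e): a current Category D Clearance is held. (k) would limit (j) — a current General Notice is held — but (l) sets (k) aside: (l) operates against (k): a current Provisional Clearance is held. (m) applies (aggregate throughput is 780 units, under the 890 units limit), but is set aside by (n): (n) operates — the reportable unit count is 43, below the 59 limit. (o), which would lift (n), is inapplicable — the lot is solely residential. Exception (e) does not apply.
No exception is made out. Samir falls within the general rule.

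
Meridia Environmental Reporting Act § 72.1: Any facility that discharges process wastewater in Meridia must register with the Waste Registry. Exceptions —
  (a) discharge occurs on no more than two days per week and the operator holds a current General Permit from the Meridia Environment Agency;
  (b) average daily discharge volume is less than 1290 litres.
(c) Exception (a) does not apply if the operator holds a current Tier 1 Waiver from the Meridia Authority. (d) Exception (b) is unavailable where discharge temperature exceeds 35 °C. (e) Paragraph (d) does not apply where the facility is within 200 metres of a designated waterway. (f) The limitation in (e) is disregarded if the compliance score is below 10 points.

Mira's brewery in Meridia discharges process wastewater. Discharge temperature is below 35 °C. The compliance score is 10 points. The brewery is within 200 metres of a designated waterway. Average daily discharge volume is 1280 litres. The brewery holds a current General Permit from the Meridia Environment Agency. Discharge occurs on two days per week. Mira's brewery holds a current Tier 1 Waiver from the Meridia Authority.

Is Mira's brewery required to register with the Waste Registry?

Exception (a)'s conditions are all satisfied: discharge occurs on no more than two days per week; a current General Permit is held. But applying paragraph (c): (c) operates against (a): a current Tier 1 Waiver is held. So (a) is unavailable.
All of (b)'s requirements are met (average daily discharge volume is 1280 litres, less than the 1290 litres limit). Under paragraphs (d)–(f): (d) is not engaged — discharge temperature is below 35 °C. Exception (b) stands.

No — exception (b) applies; Mira's brewery is not required to register with the Waste Registry.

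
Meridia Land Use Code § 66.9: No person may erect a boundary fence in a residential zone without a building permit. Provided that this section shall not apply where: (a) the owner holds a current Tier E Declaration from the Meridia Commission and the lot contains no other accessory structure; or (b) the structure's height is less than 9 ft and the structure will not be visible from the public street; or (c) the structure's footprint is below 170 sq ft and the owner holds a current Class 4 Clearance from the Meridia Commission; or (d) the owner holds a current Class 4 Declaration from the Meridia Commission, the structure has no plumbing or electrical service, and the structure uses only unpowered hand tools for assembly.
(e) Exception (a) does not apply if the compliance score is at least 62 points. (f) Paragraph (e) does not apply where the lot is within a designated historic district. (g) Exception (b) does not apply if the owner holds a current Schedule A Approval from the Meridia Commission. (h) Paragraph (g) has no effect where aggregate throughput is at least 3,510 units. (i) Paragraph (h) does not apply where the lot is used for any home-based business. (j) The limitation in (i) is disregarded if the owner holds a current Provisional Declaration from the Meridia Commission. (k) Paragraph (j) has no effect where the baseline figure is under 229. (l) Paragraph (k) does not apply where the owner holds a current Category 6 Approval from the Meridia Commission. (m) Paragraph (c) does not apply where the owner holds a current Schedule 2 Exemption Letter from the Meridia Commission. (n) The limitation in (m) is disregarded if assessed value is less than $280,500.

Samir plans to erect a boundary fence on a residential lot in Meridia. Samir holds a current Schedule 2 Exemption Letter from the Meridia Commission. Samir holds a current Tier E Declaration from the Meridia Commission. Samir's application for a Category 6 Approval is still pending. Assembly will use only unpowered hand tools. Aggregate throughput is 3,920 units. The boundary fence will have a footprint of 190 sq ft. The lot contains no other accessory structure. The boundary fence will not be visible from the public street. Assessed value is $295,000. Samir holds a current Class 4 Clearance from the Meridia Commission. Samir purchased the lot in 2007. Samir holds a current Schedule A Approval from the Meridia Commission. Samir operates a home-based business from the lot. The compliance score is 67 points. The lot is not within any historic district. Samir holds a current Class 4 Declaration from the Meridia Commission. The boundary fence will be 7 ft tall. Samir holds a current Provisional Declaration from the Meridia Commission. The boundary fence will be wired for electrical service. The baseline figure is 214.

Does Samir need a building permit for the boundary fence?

Yes — Samir must obtain a building permit.

Exception (a) is satisfied on its face — a current Tier E Declaration is held; the lot has no other accessory structure. But: (e) operates against (a): the compliance score is 67 points, meeting the 62 points threshold. (f) is inapplicable (the lot is not in a historic district), so (e) stands. Exception (a) does not apply.
Exception (b): the structure's height is 7 ft, less than the 9 ft limit; the structure will not be visible from the street — every condition holds. But applying paragraphs (g)–(l): (g) operates against (b): a current Schedule A Approval is held. (h) would limit (g) — aggregate throughput is 3,920 units, meeting the 3,510 units threshold — but (i) sets (h) aside: (i) operates against (h): a home-based business operates on the lot. (j) is engaged (a current Provisional Declaration is held), but yields to (k): (k) operates against (j): the baseline figure is 214, under the 229 limit. (l), which would lift (k), is not triggered — there is no Category 6 Approval in force. Exception (b) does not apply.
Exception (c) requires that the structure's footprint is below 170 sq ft; but the structure's footprint is 190 sq ft, not below 170 sq ft, so (c) is unavailable.
Exception (d) does not apply: electrical service is planned.
No exception displaces § 66.9.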